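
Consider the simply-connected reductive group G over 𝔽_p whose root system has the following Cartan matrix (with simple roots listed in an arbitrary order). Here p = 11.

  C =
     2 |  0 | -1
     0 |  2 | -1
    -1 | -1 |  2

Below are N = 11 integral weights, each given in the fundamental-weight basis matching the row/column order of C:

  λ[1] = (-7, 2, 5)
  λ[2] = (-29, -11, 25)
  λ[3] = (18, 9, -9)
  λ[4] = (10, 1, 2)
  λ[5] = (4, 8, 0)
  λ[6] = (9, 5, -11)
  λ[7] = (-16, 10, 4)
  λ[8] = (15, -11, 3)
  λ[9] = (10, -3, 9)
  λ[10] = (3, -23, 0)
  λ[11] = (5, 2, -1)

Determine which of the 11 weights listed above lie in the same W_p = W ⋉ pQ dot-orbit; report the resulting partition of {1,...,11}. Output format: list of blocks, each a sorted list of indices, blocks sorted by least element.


Type A_3, rank 3, |W|=24; reorder rows/cols to standard.

λ_j+ρ reflected into Ā_11 (⟨·,θ^∨⟩≤11); 3-tuples as given:

  λ_1+ρ ↦ (6, 3, 0)
  λ_2+ρ ↦ (1, 5, 1)
  λ_3+ρ ↦ (1, 8, 0)
  λ_4+ρ ↦ (6, 3, 0)
  λ_5+ρ ↦ (1, 5, 1)
  λ_6+ρ ↦ (0, 4, 6)
  λ_7+ρ ↦ (0, 4, 6)
  λ_8+ρ ↦ (1, 5, 1)
  λ_9+ρ ↦ (1, 8, 0)
  λ_10+ρ ↦ (0, 4, 6)
  λ_11+ρ ↦ (6, 3, 0)

These 11 weights hit 4 W_11-dot-orbits; sizes (3, 3, 2, 3):

[[1, 4, 11], [2, 5, 8], [3, 9], [6, 7, 10]]


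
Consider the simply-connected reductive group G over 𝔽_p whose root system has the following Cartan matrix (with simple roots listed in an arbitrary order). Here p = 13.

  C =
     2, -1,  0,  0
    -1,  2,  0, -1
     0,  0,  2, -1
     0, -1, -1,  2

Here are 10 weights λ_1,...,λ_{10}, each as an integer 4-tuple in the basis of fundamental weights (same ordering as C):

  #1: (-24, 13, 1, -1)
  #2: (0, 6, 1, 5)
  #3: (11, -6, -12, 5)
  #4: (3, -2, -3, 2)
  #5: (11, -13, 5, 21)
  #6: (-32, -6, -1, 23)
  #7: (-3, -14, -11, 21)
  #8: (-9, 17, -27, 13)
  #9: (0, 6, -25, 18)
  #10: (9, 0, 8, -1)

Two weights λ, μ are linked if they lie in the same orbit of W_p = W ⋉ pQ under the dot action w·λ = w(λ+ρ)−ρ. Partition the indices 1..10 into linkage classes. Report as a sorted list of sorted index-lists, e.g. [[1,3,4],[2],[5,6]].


Type A_4, rank 4, |W|=120; reorder rows/cols to standard.

Ā_13 reps of the 10 weights (A_4, coords as presented):

  1: (3, 1, 2, 0) · 2: (2, 5, 1, 5) · 3: (2, 5, 1, 5) · 4: (3, 1, 2, 0) · 5: (3, 1, 2, 0) · 6: (2, 5, 1, 5) · 7: (3, 1, 2, 0) · 8: (2, 5, 1, 5) · 9: (2, 5, 1, 5) · 10: (3, 1, 2, 0)

2 distinct reps among the 10 weights ⇒ 2 W_13-linkage classes:

[[1, 4, 5, 7, 10], [2, 3, 6, 8, 9]]


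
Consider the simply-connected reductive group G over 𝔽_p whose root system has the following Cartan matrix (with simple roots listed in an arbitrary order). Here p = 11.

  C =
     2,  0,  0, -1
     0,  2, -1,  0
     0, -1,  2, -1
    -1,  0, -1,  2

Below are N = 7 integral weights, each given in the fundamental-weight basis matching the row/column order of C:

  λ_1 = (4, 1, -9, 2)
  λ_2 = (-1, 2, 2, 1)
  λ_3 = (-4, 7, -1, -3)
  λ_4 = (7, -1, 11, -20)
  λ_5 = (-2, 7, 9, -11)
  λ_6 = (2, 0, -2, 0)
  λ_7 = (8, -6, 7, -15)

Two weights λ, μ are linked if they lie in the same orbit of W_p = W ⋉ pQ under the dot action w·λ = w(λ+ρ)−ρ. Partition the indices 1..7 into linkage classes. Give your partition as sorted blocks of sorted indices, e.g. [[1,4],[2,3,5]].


Dynkin diagram of C (from the 6 off-diagonal −1 entries): A_4.

Ā_11 reps of the 7 weights (A_4, coords as presented):

    1: (0, 3, 3, 2)
    2: (0, 3, 3, 2)
    3: (0, 3, 3, 2)
    4: (3, 0, 1, 0)
    5: (3, 0, 1, 0)
    6: (3, 0, 1, 0)
    7: (0, 3, 3, 2)

Linkage partition of the 7 weights (2 classes, p=11):

[[1, 2, 3, 7], [4, 5, 6]]


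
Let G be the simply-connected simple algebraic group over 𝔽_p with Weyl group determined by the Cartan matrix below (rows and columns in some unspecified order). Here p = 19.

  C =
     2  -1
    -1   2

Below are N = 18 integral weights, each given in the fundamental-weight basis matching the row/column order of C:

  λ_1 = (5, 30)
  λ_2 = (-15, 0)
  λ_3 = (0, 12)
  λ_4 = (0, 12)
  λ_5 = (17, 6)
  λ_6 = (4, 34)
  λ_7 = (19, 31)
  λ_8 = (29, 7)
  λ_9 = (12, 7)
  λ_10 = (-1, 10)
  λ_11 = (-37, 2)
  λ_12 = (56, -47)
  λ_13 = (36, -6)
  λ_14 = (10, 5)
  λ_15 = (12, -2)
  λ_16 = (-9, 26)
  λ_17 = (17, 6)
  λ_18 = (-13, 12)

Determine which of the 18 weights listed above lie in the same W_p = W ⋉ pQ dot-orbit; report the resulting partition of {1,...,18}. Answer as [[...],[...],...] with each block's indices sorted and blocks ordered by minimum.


Dynkin diagram of C (from the 2 off-diagonal −1 entries): A_2.

λ_j+ρ reflected into Ā_19 (⟨·,θ^∨⟩≤19); 2-tuples as given:

    1: (12, 1)
    2: (1, 13)
    3: (1, 13)
    4: (1, 13)
    5: (12, 1)
    6: (14, 2)
    7: (1, 13)
    8: (0, 11)
    9: (11, 6)
    10: (0, 11)
    11: (14, 2)
    12: (0, 11)
    13: (1, 13)
    14: (11, 6)
    15: (12, 1)
    16: (0, 11)
    17: (12, 1)
    18: (12, 1)

The 18 indices split into 5 linkage classes (same alcove rep ⇔ same W_19-dot-orbit):

[[1, 5, 15, 17, 18], [2, 3, 4, 7, 13], [6, 11], [8, 10, 12, 16], [9, 14]]


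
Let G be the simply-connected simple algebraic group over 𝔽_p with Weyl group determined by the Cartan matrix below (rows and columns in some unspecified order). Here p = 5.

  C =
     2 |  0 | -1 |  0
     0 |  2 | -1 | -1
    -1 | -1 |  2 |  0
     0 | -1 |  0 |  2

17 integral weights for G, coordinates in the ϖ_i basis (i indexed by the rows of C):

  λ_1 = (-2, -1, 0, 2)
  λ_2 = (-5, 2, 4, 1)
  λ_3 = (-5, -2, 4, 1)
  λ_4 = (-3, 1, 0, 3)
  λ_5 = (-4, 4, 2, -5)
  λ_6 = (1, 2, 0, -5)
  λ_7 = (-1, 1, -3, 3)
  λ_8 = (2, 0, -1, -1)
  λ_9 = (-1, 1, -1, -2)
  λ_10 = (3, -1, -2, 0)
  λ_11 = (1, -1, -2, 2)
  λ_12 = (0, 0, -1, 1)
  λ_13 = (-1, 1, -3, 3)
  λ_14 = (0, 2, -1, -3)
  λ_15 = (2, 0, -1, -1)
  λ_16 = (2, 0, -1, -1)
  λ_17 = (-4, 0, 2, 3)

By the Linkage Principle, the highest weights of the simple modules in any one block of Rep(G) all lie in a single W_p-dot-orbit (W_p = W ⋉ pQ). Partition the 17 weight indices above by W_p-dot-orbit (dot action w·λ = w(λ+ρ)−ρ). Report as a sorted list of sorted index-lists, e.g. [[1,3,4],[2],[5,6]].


Dynkin diagram of C (from the 6 off-diagonal −1 entries): A_4.

Folding the 17 weights λ_j+ρ into Ā_5 (reps in the given 4-coord order):

  1: (1, 0, 0, 3);  2: (1, 0, 0, 3);  3: (3, 1, 0, 0);  4: (1, 1, 0, 2);  5: (0, 1, 0, 1);  6: (1, 1, 0, 2);  7: (1, 0, 0, 3);  8: (3, 1, 0, 0);  9: (0, 1, 0, 1);  10: (3, 1, 0, 0);  11: (1, 1, 0, 2);  12: (1, 1, 0, 2);  13: (1, 0, 0, 3);  14: (1, 1, 0, 2);  15: (3, 1, 0, 0);  16: (3, 1, 0, 0);  17: (0, 1, 0, 1)

The 17 indices split into 4 linkage classes (same alcove rep ⇔ same W_5-dot-orbit):

[[1, 2, 7, 13], [3, 8, 10, 15, 16], [4, 6, 11, 12, 14], [5, 9, 17]]


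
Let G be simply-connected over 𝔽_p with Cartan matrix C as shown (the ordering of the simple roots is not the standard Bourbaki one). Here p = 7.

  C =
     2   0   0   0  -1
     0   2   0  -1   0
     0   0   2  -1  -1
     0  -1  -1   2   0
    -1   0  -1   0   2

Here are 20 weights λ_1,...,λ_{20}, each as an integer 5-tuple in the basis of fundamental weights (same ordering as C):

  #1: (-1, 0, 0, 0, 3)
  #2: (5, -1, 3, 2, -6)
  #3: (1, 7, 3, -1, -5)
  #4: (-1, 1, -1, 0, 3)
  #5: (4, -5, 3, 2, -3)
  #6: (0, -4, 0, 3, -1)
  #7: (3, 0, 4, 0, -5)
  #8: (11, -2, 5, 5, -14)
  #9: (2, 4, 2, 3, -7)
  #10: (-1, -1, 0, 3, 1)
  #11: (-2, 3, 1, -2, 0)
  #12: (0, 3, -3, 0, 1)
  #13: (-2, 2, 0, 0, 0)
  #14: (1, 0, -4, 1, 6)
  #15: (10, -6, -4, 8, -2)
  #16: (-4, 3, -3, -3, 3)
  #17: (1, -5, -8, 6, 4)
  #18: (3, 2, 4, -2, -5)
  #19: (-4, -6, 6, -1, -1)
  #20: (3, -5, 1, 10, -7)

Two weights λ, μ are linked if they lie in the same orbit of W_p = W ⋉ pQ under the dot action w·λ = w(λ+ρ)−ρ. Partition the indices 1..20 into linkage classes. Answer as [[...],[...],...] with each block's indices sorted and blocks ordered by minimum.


Dynkin diagram of C (from the 8 off-diagonal −1 entries): A_5.

W_7-reps of the 20 weights in Ā_7 (same 5-coord order as C):

  λ_1+ρ ↦ (0, 1, 1, 1, 4);  λ_2+ρ ↦ (0, 1, 1, 1, 4);  λ_3+ρ ↦ (2, 2, 0, 1, 0);  λ_4+ρ ↦ (0, 2, 0, 1, 4);  λ_5+ρ ↦ (0, 0, 1, 1, 2);  λ_6+ρ ↦ (1, 3, 1, 1, 0);  λ_7+ρ ↦ (0, 1, 1, 1, 4);  λ_8+ρ ↦ (1, 3, 1, 1, 0);  λ_9+ρ ↦ (0, 0, 1, 1, 2);  λ_10+ρ ↦ (0, 0, 1, 4, 2);  λ_11+ρ ↦ (1, 3, 1, 1, 0);  λ_12+ρ ↦ (1, 3, 1, 1, 0);  λ_13+ρ ↦ (1, 3, 1, 1, 0);  λ_14+ρ ↦ (0, 1, 1, 1, 4);  λ_15+ρ ↦ (0, 0, 1, 1, 2);  λ_16+ρ ↦ (0, 0, 1, 1, 2);  λ_17+ρ ↦ (0, 0, 1, 4, 2);  λ_18+ρ ↦ (0, 2, 0, 1, 4);  λ_19+ρ ↦ (0, 0, 1, 4, 2);  λ_20+ρ ↦ (0, 2, 0, 1, 4)

Linkage partition of the 20 weights (6 classes, p=7):

[[1, 2, 7, 14], [3], [4, 18, 20], [5, 9, 15, 16], [6, 8, 11, 12, 13], [10, 17, 19]]


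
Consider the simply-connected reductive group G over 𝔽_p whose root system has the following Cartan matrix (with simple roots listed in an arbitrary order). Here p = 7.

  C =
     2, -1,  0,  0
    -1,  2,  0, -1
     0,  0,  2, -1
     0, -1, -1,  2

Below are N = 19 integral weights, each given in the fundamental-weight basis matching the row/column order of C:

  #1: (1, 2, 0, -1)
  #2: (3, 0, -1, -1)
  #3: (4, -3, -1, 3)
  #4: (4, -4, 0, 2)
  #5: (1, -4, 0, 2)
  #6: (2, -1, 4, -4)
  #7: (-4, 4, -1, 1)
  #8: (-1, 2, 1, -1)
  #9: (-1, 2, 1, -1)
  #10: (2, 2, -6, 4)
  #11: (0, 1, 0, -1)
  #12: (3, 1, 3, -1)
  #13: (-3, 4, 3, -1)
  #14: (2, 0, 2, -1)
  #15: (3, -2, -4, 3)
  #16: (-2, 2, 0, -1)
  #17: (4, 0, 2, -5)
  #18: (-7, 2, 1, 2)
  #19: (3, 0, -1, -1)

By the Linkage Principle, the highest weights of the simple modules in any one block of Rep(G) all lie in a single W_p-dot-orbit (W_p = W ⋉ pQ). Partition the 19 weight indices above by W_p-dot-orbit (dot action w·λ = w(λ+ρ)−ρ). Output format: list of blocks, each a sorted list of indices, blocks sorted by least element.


C ↔ A_4 under row/col permutation; |W(A_4)| = 120.

Ā_7 reps of the 19 weights (A_4, coords as presented):

  λ_1+ρ ↦ (2, 3, 1, 0);  λ_2+ρ ↦ (4, 1, 0, 0);  λ_3+ρ ↦ (3, 2, 0, 2);  λ_4+ρ ↦ (2, 3, 1, 0);  λ_5+ρ ↦ (1, 2, 1, 0);  λ_6+ρ ↦ (0, 3, 2, 0);  λ_7+ρ ↦ (3, 2, 0, 2);  λ_8+ρ ↦ (0, 3, 2, 0);  λ_9+ρ ↦ (0, 3, 2, 0);  λ_10+ρ ↦ (1, 2, 1, 0);  λ_11+ρ ↦ (1, 2, 1, 0);  λ_12+ρ ↦ (1, 2, 1, 0);  λ_13+ρ ↦ (0, 3, 2, 0);  λ_14+ρ ↦ (3, 1, 3, 0);  λ_15+ρ ↦ (3, 1, 3, 0);  λ_16+ρ ↦ (1, 2, 1, 0);  λ_17+ρ ↦ (2, 3, 1, 0);  λ_18+ρ ↦ (2, 3, 1, 0);  λ_19+ρ ↦ (4, 1, 0, 0)

These 19 weights hit 6 W_7-dot-orbits; sizes (4, 2, 2, 5, 4, 2):

[[1, 4, 17, 18], [2, 19], [3, 7], [5, 10, 11, 12, 16], [6, 8, 9, 13], [14, 15]]


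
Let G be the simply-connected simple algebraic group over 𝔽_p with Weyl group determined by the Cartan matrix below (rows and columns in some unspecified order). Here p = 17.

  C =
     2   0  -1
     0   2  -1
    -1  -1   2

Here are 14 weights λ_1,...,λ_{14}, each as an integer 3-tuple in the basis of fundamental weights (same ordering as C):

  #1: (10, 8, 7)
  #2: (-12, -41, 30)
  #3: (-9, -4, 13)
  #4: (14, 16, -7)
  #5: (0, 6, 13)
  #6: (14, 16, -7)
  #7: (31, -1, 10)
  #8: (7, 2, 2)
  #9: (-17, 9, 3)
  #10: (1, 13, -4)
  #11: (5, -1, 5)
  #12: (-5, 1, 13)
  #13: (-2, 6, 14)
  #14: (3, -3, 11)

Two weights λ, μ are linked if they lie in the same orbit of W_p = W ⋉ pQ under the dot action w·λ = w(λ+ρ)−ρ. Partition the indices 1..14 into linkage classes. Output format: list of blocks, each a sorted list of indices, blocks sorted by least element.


Type A_3, rank 3, |W|=24; reorder rows/cols to standard.

λ_j+ρ reflected into Ā_17 (⟨·,θ^∨⟩≤17); 3-tuples as given:

  [1] (0, 2, 6)
  [2] (8, 3, 3)
  [3] (8, 3, 3)
  [4] (0, 2, 6)
  [5] (4, 2, 10)
  [6] (0, 2, 6)
  [7] (0, 2, 6)
  [8] (8, 3, 3)
  [9] (4, 2, 10)
  [10] (1, 11, 2)
  [11] (6, 0, 6)
  [12] (4, 2, 10)
  [13] (4, 2, 10)
  [14] (4, 2, 10)

Partition of {1..14} into 5 W_17-dot-orbits:

[[1, 4, 6, 7], [2, 3, 8], [5, 9, 12, 13, 14], [10], [11]]


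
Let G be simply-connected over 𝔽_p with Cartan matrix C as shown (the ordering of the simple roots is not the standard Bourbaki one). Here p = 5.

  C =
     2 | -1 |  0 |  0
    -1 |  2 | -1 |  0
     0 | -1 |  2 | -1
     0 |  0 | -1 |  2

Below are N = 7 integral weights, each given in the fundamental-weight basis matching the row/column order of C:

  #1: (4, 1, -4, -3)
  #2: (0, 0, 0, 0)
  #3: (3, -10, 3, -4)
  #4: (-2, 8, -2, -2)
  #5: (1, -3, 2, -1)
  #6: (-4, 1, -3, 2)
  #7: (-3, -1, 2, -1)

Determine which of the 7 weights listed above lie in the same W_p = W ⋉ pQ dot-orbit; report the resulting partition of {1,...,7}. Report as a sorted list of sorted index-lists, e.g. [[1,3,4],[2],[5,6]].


Root system A_4: the 4×4 matrix C matches after relabeling.

λ_j+ρ reflected into Ā_5 (⟨·,θ^∨⟩≤5); 4-tuples as given:

  λ_1 → (0, 2, 1, 0) · λ_2 → (1, 1, 1, 1) · λ_3 → (3, 0, 1, 0) · λ_4 → (1, 1, 1, 1) · λ_5 → (0, 2, 1, 0) · λ_6 → (0, 2, 1, 0) · λ_7 → (0, 2, 1, 0)

3 distinct reps among the 7 weights ⇒ 3 W_5-linkage classes:

[[1, 5, 6, 7], [2, 4], [3]]


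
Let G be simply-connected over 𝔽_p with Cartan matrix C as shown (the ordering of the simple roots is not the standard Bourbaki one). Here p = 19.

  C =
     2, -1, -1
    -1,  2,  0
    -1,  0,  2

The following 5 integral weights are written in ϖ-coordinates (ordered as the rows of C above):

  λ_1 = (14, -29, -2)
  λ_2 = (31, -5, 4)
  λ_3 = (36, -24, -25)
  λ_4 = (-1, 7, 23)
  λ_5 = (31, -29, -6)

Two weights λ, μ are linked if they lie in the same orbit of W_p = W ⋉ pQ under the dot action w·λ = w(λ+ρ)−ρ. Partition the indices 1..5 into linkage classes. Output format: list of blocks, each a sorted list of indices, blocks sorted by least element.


C ↔ A_3 under row/col permutation; |W(A_3)| = 24.

Each λ_j+ρ reduced to Ā_19; 3-tuples below use C's row order:

  λ_1+ρ ↦ (1, 5, 4)
  λ_2+ρ ↦ (1, 5, 4)
  λ_3+ρ ↦ (1, 5, 4)
  λ_4+ρ ↦ (5, 0, 6)
  λ_5+ρ ↦ (8, 6, 1)

These 5 weights hit 3 W_19-dot-orbits; sizes (3, 1, 1):

[[1, 2, 3], [4], [5]]


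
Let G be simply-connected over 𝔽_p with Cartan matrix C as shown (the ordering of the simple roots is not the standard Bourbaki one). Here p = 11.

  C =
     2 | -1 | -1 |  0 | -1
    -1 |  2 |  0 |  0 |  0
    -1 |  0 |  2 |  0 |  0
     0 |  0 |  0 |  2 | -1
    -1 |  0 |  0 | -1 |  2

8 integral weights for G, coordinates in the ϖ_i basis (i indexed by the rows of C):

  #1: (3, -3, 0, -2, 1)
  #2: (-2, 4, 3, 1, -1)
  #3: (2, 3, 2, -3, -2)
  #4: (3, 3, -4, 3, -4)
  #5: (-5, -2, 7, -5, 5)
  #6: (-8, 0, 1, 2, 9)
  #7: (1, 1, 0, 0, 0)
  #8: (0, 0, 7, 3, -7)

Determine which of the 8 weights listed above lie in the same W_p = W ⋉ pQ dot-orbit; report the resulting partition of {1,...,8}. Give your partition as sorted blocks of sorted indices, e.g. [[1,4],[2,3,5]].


Root system D_5: the 5×5 matrix C matches after relabeling.

Ā_11 reps of the 8 weights (D_5, coords as presented):

  λ_1 → (2, 2, 1, 1, 1) · λ_2 → (0, 4, 3, 1, 1) · λ_3 → (0, 4, 3, 1, 1) · λ_4 → (2, 2, 1, 1, 1) · λ_5 → (2, 2, 1, 1, 1) · λ_6 → (2, 2, 1, 1, 1) · λ_7 → (2, 2, 1, 1, 1) · λ_8 → (0, 4, 3, 1, 1)

The 8 indices split into 2 linkage classes (same alcove rep ⇔ same W_11-dot-orbit):

[[1, 4, 5, 6, 7], [2, 3, 8]]


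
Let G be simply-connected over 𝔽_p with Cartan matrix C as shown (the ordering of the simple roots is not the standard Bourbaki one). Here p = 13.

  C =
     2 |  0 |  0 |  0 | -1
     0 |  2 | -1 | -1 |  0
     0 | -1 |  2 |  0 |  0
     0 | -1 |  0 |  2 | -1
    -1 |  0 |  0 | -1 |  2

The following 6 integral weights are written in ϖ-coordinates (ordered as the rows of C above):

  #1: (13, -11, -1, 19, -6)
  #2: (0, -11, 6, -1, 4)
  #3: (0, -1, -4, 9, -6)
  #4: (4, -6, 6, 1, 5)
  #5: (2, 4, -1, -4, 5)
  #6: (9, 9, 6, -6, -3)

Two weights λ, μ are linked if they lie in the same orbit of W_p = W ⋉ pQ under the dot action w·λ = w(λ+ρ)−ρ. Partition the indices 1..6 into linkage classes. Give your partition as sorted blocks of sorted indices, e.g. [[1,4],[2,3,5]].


Type A_5, rank 5, |W|=720; reorder rows/cols to standard.

Ā_13 reps of the 6 weights (A_5, coords as presented):

    1: (4, 3, 0, 2, 1)
    2: (4, 3, 0, 2, 1)
    3: (4, 3, 0, 2, 1)
    4: (3, 2, 0, 3, 3)
    5: (3, 2, 0, 3, 3)
    6: (4, 3, 0, 2, 1)

The 6 indices split into 2 linkage classes (same alcove rep ⇔ same W_13-dot-orbit):

[[1, 2, 3, 6], [4, 5]]


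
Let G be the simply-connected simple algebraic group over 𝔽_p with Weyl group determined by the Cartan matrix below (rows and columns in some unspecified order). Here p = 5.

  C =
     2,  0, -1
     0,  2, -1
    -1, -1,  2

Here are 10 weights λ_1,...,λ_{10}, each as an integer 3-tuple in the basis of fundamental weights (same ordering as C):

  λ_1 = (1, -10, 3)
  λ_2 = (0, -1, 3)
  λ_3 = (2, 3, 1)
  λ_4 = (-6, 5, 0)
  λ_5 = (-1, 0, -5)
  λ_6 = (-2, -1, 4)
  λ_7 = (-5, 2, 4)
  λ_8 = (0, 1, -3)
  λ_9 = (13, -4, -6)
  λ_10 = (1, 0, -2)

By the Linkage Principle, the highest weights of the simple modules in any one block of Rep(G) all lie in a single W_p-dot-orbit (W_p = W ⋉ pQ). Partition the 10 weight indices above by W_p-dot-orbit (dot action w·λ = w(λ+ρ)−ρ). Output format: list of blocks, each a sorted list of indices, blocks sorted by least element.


Cartan matrix: type A_3 (|W|=24); un-permuting the 3 rows.

λ_j+ρ reflected into Ā_5 (⟨·,θ^∨⟩≤5); 3-tuples as given:

    λ_1+ρ ↦ (1, 0, 1)
    λ_2+ρ ↦ (1, 0, 4)
    λ_3+ρ ↦ (1, 0, 1)
    λ_4+ρ ↦ (1, 0, 3)
    λ_5+ρ ↦ (1, 0, 3)
    λ_6+ρ ↦ (1, 0, 4)
    λ_7+ρ ↦ (1, 0, 1)
    λ_8+ρ ↦ (1, 0, 1)
    λ_9+ρ ↦ (1, 0, 3)
    λ_10+ρ ↦ (1, 0, 1)

Grouping the 10 weights by Ā_5-representative: 3 linkage classes.

[[1, 3, 7, 8, 10], [2, 6], [4, 5, 9]]


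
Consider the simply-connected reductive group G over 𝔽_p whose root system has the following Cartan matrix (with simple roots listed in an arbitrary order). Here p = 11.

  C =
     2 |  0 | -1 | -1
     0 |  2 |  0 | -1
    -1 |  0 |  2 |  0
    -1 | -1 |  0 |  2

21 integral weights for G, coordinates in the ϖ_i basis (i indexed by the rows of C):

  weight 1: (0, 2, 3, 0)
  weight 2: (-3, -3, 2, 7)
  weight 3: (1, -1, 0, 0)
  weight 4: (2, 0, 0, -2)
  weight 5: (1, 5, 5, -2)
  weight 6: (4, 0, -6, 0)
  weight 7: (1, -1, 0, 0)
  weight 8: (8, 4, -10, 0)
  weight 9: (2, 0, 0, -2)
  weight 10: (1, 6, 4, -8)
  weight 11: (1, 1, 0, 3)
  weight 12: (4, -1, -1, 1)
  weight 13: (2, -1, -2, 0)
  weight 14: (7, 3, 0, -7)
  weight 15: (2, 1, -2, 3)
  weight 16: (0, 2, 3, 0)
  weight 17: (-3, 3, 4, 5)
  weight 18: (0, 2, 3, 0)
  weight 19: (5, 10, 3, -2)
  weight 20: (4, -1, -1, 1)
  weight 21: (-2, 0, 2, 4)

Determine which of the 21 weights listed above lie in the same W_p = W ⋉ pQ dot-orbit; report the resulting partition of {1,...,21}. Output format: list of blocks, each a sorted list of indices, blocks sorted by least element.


Type A_4, rank 4, |W|=120; reorder rows/cols to standard.

W_11-reps of the 21 weights in Ā_11 (same 4-coord order as C):

    1: (1, 3, 4, 1)
    2: (2, 2, 1, 4)
    3: (2, 0, 1, 1)
    4: (2, 0, 1, 1)
    5: (1, 3, 4, 1)
    6: (0, 1, 5, 1)
    7: (2, 0, 1, 1)
    8: (0, 1, 5, 1)
    9: (2, 0, 1, 1)
    10: (5, 0, 0, 2)
    11: (2, 2, 1, 4)
    12: (5, 0, 0, 2)
    13: (2, 0, 1, 1)
    14: (2, 2, 1, 4)
    15: (2, 2, 1, 4)
    16: (1, 3, 4, 1)
    17: (2, 2, 1, 4)
    18: (1, 3, 4, 1)
    19: (0, 1, 5, 1)
    20: (5, 0, 0, 2)
    21: (1, 1, 2, 4)

6 distinct reps among the 21 weights ⇒ 6 W_11-linkage classes:

[[1, 5, 16, 18], [2, 11, 14, 15, 17], [3, 4, 7, 9, 13], [6, 8, 19], [10, 12, 20], [21]]


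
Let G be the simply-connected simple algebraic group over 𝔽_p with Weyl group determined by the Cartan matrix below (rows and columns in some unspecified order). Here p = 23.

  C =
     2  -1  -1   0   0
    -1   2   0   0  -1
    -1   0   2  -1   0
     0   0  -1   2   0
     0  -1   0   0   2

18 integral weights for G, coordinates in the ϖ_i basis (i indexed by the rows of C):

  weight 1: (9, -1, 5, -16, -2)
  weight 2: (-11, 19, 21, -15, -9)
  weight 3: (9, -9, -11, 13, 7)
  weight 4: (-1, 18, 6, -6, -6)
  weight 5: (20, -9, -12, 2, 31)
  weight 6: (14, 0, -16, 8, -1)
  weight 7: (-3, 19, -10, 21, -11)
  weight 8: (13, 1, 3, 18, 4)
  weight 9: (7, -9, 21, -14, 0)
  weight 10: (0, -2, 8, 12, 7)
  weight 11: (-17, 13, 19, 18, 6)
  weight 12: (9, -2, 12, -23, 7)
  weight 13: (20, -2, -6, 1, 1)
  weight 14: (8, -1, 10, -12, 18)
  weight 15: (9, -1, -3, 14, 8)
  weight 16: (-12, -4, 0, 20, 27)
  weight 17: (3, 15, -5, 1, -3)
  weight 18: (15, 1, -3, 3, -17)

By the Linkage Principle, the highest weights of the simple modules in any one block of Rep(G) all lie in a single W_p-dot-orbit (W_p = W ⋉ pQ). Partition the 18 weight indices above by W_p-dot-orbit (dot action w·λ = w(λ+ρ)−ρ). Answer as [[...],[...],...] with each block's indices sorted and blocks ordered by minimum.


Root system A_5: the 5×5 matrix C matches after relabeling.

Ā_23 reps of the 18 weights (A_5, coords as presented):

  1: (0, 1, 9, 6, 0)
  2: (8, 1, 2, 3, 1)
  3: (8, 0, 2, 4, 0)
  4: (0, 14, 2, 2, 2)
  5: (8, 1, 2, 3, 1)
  6: (0, 1, 9, 6, 0)
  7: (8, 1, 2, 3, 1)
  8: (0, 14, 2, 2, 2)
  9: (0, 1, 9, 6, 0)
  10: (0, 1, 9, 6, 0)
  11: (0, 14, 2, 2, 2)
  12: (0, 1, 9, 6, 0)
  13: (15, 1, 2, 3, 1)
  14: (4, 0, 5, 0, 3)
  15: (8, 0, 2, 4, 0)
  16: (8, 1, 2, 3, 1)
  17: (0, 14, 2, 2, 2)
  18: (0, 14, 2, 2, 2)

The 18 indices split into 6 linkage classes (same alcove rep ⇔ same W_23-dot-orbit):

[[1, 6, 9, 10, 12], [2, 5, 7, 16], [3, 15], [4, 8, 11, 17, 18], [13], [14]]


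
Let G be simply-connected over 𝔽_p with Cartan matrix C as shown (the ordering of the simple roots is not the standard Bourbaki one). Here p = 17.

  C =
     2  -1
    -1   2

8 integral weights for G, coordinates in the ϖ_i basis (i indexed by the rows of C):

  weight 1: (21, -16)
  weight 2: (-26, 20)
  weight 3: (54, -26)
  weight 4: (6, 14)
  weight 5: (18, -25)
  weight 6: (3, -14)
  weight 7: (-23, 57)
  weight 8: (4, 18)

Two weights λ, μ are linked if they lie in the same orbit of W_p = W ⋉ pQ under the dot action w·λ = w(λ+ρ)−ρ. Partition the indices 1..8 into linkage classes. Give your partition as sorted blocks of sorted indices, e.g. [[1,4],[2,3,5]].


Type A_2, rank 2, |W|=6; reorder rows/cols to standard.

Ā_17 reps of the 8 weights (A_2, coords as presented):

  λ_1 → (2, 10);  λ_2 → (9, 4);  λ_3 → (9, 4);  λ_4 → (2, 10);  λ_5 → (2, 10);  λ_6 → (9, 4);  λ_7 → (2, 10);  λ_8 → (2, 10)

Linkage partition of the 8 weights (2 classes, p=17):

[[1, 4, 5, 7, 8], [2, 3, 6]]


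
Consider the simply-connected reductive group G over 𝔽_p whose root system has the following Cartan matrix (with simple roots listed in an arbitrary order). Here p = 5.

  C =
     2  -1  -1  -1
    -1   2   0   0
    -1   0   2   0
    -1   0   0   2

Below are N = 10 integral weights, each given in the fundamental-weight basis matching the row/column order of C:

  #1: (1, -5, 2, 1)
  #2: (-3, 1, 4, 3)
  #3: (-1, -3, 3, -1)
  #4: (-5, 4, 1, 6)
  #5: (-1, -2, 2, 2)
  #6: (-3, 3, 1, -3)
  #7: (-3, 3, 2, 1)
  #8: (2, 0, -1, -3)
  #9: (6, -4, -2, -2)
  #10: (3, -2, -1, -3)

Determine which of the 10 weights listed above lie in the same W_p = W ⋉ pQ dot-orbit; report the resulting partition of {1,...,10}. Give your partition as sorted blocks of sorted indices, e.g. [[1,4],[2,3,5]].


C ↔ D_4 under row/col permutation; |W(D_4)| = 192.

λ_j+ρ reflected into Ā_5 (⟨·,θ^∨⟩≤5); 4-tuples as given:

  1: (0, 2, 1, 0) · 2: (0, 2, 1, 0) · 3: (0, 0, 2, 2) · 4: (0, 2, 1, 0) · 5: (0, 0, 2, 2) · 6: (0, 0, 2, 2) · 7: (0, 2, 1, 0) · 8: (1, 1, 0, 2) · 9: (0, 1, 1, 1) · 10: (1, 1, 0, 2)

Partition of {1..10} into 4 W_5-dot-orbits:

[[1, 2, 4, 7], [3, 5, 6], [8, 10], [9]]


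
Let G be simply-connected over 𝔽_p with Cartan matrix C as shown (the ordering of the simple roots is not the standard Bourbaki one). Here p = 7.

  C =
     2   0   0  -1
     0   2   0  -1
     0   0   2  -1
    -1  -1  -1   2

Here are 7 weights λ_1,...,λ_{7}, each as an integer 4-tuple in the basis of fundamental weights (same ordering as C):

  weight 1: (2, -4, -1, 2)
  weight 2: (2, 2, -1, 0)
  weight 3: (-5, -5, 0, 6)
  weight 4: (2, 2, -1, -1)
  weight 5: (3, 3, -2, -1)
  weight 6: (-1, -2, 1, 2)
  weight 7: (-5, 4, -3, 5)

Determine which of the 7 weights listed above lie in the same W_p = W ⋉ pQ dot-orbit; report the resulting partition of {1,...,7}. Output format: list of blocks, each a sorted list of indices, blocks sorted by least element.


Cartan matrix: type D_4 (|W|=192); un-permuting the 4 rows.

W_7-reps of the 7 weights in Ā_7 (same 4-coord order as C):

  λ_1 → (3, 3, 0, 0);  λ_2 → (3, 3, 0, 0);  λ_3 → (3, 3, 0, 0);  λ_4 → (3, 3, 0, 0);  λ_5 → (3, 3, 0, 0);  λ_6 → (0, 1, 2, 2);  λ_7 → (0, 1, 2, 2)

Grouping the 7 weights by Ā_7-representative: 2 linkage classes.

[[1, 2, 3, 4, 5], [6, 7]]


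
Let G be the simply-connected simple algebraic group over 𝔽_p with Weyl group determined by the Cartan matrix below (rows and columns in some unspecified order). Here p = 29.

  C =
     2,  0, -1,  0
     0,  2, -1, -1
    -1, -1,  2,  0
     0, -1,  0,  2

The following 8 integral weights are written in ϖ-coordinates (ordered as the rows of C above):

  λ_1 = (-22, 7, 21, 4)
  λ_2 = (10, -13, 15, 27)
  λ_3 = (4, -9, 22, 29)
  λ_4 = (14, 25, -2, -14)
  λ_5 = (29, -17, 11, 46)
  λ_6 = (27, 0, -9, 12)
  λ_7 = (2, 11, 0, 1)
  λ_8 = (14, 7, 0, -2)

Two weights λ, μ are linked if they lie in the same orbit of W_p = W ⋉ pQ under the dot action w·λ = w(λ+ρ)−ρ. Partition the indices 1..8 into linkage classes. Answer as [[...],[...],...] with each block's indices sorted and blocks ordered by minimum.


Dynkin diagram of C (from the 6 off-diagonal −1 entries): A_4.

W_29-reps of the 8 weights in Ā_29 (same 4-coord order as C):

  λ_1+ρ ↦ (15, 7, 1, 1) · λ_2+ρ ↦ (3, 12, 1, 2) · λ_3+ρ ↦ (15, 7, 1, 1) · λ_4+ρ ↦ (3, 12, 1, 2) · λ_5+ρ ↦ (3, 12, 1, 2) · λ_6+ρ ↦ (15, 7, 1, 1) · λ_7+ρ ↦ (3, 12, 1, 2) · λ_8+ρ ↦ (15, 7, 1, 1)

These 8 weights hit 2 W_29-dot-orbits; sizes (4, 4):

[[1, 3, 6, 8], [2, 4, 5, 7]]


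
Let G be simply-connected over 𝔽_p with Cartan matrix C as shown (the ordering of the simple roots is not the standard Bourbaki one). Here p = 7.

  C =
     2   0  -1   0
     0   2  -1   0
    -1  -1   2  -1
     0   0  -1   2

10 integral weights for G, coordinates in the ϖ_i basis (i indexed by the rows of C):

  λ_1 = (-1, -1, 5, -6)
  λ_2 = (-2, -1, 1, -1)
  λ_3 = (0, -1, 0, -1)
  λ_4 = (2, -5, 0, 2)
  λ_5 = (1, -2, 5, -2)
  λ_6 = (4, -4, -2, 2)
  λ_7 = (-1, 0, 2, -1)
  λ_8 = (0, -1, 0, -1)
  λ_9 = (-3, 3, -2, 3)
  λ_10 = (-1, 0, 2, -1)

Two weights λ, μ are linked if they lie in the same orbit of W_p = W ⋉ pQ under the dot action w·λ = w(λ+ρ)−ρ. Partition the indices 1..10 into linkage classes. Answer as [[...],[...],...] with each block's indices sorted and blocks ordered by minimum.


D_4 Cartan matrix, 4 simple roots permuted; ρ=(1,1,1,1).

Folding the 10 weights λ_j+ρ into Ā_7 (reps in the given 4-coord order):

    [1] (0, 0, 1, 5)
    [2] (1, 0, 1, 0)
    [3] (1, 0, 1, 0)
    [4] (0, 1, 3, 0)
    [5] (1, 0, 1, 0)
    [6] (1, 1, 2, 1)
    [7] (0, 1, 3, 0)
    [8] (1, 0, 1, 0)
    [9] (1, 1, 2, 1)
    [10] (0, 1, 3, 0)

These 10 weights hit 4 W_7-dot-orbits; sizes (1, 4, 3, 2):

[[1], [2, 3, 5, 8], [4, 7, 10], [6, 9]]


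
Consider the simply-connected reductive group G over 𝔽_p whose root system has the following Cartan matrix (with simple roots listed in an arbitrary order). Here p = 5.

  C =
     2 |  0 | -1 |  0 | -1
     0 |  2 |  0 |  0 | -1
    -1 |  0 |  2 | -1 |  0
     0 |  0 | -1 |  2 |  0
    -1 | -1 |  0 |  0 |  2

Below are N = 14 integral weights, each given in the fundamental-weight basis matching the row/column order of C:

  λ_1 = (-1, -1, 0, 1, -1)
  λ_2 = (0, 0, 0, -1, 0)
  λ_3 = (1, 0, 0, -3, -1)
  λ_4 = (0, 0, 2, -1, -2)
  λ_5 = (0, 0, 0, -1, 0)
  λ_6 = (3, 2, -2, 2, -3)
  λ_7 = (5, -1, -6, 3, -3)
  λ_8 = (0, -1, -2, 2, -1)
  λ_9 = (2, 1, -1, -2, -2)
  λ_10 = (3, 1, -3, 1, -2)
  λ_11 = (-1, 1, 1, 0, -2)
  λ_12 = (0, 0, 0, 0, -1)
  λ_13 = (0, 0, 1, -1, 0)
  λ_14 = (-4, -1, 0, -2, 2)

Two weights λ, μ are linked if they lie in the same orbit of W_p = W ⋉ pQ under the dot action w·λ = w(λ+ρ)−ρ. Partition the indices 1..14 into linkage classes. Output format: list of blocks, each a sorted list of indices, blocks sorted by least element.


Cartan matrix: type A_5 (|W|=720); un-permuting the 5 rows.

Alcove-folded reps (p=5, 14 weights, presented ϖ-order):

    1: (0, 0, 1, 2, 0)
    2: (1, 1, 1, 0, 1)
    3: (1, 1, 1, 1, 0)
    4: (0, 0, 3, 0, 1)
    5: (1, 1, 1, 0, 1)
    6: (1, 1, 1, 0, 1)
    7: (0, 0, 3, 0, 1)
    8: (0, 0, 1, 2, 0)
    9: (1, 1, 1, 0, 1)
    10: (1, 1, 2, 0, 1)
    11: (1, 1, 1, 1, 0)
    12: (1, 1, 1, 1, 0)
    13: (1, 1, 2, 0, 1)
    14: (0, 0, 1, 2, 0)

These 14 weights hit 5 W_5-dot-orbits; sizes (3, 4, 3, 2, 2):

[[1, 8, 14], [2, 5, 6, 9], [3, 11, 12], [4, 7], [10, 13]]


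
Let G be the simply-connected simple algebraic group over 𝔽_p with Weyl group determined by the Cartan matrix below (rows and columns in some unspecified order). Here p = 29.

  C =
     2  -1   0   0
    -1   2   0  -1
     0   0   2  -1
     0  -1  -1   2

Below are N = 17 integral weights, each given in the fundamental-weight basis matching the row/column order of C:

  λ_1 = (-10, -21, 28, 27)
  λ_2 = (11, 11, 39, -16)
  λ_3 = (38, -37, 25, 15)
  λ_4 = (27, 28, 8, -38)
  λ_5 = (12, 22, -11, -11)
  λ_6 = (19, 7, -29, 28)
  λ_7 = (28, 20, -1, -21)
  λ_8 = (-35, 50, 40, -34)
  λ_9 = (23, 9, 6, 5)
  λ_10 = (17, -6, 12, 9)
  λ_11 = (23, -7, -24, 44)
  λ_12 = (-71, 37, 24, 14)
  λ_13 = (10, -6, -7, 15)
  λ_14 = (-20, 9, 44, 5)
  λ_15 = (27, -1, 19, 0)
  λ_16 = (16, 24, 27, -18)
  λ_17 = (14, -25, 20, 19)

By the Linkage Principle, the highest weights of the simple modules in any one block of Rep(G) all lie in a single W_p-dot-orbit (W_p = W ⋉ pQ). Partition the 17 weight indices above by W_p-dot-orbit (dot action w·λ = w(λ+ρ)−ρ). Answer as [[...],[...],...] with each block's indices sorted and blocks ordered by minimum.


Dynkin diagram of C (from the 6 off-diagonal −1 entries): A_4.

λ_j+ρ reflected into Ā_29 (⟨·,θ^∨⟩≤29); 4-tuples as given:

  [1] (8, 0, 0, 1) · [2] (3, 8, 5, 4) · [3] (6, 3, 3, 10) · [4] (8, 0, 0, 1) · [5] (6, 3, 3, 10) · [6] (8, 0, 0, 1) · [7] (8, 0, 0, 1) · [8] (7, 1, 13, 4) · [9] (6, 5, 6, 5) · [10] (6, 5, 6, 5) · [11] (6, 5, 6, 5) · [12] (3, 8, 5, 4) · [13] (6, 5, 6, 5) · [14] (6, 3, 3, 10) · [15] (8, 0, 0, 1) · [16] (7, 1, 13, 4) · [17] (3, 8, 5, 4)

These 17 weights hit 5 W_29-dot-orbits; sizes (5, 3, 3, 2, 4):

[[1, 4, 6, 7, 15], [2, 12, 17], [3, 5, 14], [8, 16], [9, 10, 11, 13]]


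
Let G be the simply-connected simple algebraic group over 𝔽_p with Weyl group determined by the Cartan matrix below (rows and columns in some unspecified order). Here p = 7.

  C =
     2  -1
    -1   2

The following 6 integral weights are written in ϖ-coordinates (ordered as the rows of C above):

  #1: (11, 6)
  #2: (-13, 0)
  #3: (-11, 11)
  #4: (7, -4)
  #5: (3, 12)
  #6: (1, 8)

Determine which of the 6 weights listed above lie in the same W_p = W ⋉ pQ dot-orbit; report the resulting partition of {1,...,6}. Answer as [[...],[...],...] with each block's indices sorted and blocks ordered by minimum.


Root system A_2: the 2×2 matrix C matches after relabeling.

W_7-reps of the 6 weights in Ā_7 (same 2-coord order as C):

  λ_1 → (5, 0);  λ_2 → (4, 2);  λ_3 → (2, 3);  λ_4 → (4, 2);  λ_5 → (3, 3);  λ_6 → (2, 3)

The 6 indices split into 4 linkage classes (same alcove rep ⇔ same W_7-dot-orbit):

[[1], [2, 4], [3, 6], [5]]


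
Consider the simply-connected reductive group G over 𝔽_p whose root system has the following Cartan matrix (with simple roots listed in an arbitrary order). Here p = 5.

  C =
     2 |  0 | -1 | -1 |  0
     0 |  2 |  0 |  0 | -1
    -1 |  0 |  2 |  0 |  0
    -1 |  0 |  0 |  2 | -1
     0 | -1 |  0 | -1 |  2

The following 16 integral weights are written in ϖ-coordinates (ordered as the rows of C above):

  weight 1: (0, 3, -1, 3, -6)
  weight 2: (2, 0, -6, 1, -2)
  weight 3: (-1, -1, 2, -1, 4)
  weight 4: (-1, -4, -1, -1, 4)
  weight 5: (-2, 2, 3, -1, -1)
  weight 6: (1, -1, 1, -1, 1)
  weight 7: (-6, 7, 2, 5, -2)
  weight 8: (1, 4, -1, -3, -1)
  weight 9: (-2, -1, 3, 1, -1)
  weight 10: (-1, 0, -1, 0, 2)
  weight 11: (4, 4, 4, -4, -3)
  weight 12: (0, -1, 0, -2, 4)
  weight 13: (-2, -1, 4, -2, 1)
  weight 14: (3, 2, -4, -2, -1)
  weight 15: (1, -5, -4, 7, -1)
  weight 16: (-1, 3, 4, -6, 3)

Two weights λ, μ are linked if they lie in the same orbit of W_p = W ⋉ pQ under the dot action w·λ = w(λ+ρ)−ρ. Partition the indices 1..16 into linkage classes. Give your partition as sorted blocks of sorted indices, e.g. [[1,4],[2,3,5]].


Type A_5, rank 5, |W|=720; reorder rows/cols to standard.

Folding the 16 weights λ_j+ρ into Ā_5 (reps in the given 5-coord order):

  λ_1 → (0, 1, 0, 1, 3) · λ_2 → (1, 0, 3, 1, 0) · λ_3 → (0, 3, 0, 0, 2) · λ_4 → (0, 3, 0, 0, 2) · λ_5 → (0, 1, 2, 0, 1) · λ_6 → (2, 1, 1, 0, 1) · λ_7 → (0, 1, 2, 0, 1) · λ_8 → (0, 3, 0, 0, 2) · λ_9 → (1, 0, 3, 1, 0) · λ_10 → (0, 1, 0, 1, 3) · λ_11 → (0, 3, 0, 0, 2) · λ_12 → (0, 1, 0, 1, 3) · λ_13 → (1, 0, 3, 1, 0) · λ_14 → (0, 1, 2, 0, 1) · λ_15 → (0, 1, 2, 0, 1) · λ_16 → (1, 0, 3, 1, 0)

Partition of {1..16} into 5 W_5-dot-orbits:

[[1, 10, 12], [2, 9, 13, 16], [3, 4, 8, 11], [5, 7, 14, 15], [6]]


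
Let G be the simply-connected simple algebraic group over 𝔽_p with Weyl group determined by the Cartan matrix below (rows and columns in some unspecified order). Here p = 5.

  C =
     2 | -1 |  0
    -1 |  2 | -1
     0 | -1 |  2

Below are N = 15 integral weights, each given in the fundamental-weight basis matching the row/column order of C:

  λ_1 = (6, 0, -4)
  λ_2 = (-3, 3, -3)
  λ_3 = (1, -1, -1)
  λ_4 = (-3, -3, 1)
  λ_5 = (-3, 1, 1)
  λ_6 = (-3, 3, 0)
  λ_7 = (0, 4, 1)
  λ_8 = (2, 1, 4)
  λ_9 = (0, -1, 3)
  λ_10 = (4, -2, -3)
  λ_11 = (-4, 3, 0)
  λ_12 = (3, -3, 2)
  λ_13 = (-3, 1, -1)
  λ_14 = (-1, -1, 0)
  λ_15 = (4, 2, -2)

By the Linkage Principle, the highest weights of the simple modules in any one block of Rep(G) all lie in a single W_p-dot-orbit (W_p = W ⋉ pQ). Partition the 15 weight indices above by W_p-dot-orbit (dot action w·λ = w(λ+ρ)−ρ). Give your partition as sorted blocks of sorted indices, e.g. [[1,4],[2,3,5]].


Dynkin diagram of C (from the 4 off-diagonal −1 entries): A_3.

W_5-reps of the 15 weights in Ā_5 (same 3-coord order as C):

    1: (2, 0, 2)
    2: (2, 0, 2)
    3: (2, 0, 0)
    4: (2, 0, 2)
    5: (2, 0, 2)
    6: (2, 2, 1)
    7: (2, 2, 1)
    8: (2, 0, 0)
    9: (1, 0, 4)
    10: (2, 2, 1)
    11: (3, 1, 1)
    12: (2, 2, 1)
    13: (2, 0, 0)
    14: (0, 0, 1)
    15: (2, 0, 2)

6 distinct reps among the 15 weights ⇒ 6 W_5-linkage classes:

[[1, 2, 4, 5, 15], [3, 8, 13], [6, 7, 10, 12], [9], [11], [14]]


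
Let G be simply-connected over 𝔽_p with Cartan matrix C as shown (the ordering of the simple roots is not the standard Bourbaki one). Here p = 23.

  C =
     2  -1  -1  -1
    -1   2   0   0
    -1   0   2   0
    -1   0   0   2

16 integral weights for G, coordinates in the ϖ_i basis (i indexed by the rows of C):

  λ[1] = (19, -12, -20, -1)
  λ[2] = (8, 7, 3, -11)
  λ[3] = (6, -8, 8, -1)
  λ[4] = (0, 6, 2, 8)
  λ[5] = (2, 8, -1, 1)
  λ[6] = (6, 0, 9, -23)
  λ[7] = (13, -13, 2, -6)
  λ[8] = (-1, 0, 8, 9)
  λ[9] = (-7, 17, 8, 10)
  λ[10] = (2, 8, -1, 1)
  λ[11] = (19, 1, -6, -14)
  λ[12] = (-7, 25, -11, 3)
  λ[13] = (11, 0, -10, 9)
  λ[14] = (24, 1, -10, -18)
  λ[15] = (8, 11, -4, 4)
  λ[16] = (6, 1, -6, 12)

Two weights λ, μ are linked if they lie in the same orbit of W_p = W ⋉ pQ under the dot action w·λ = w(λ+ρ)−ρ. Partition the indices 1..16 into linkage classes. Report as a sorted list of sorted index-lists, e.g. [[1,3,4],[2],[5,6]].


C ↔ D_4 under row/col permutation; |W(D_4)| = 192.

Ā_23 reps of the 16 weights (D_4, coords as presented):

  1: (0, 1, 9, 10) · 2: (1, 7, 3, 9) · 3: (0, 7, 9, 0) · 4: (1, 7, 3, 9) · 5: (3, 9, 0, 2) · 6: (4, 10, 1, 3) · 7: (3, 9, 0, 2) · 8: (0, 1, 9, 10) · 9: (3, 9, 0, 2) · 10: (3, 9, 0, 2) · 11: (1, 2, 5, 13) · 12: (1, 7, 3, 9) · 13: (0, 1, 9, 10) · 14: (1, 2, 5, 13) · 15: (3, 9, 0, 2) · 16: (1, 2, 5, 13)

Partition of {1..16} into 6 W_23-dot-orbits:

[[1, 8, 13], [2, 4, 12], [3], [5, 7, 9, 10, 15], [6], [11, 14, 16]]


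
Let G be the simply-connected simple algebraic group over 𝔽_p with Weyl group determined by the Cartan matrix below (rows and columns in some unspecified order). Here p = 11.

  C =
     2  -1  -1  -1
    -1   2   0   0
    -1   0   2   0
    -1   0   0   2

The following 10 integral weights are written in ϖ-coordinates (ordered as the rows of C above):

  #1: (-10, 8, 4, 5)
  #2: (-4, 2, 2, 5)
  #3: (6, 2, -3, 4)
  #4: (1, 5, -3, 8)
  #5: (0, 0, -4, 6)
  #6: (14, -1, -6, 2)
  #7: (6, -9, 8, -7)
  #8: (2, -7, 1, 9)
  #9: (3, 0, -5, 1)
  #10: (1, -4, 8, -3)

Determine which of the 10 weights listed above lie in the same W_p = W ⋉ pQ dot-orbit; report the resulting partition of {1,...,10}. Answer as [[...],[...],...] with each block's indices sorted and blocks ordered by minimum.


Cartan matrix: type D_4 (|W|=192); un-permuting the 4 rows.

Each λ_j+ρ reduced to Ā_11; 4-tuples below use C's row order:

  [1] (2, 0, 4, 3);  [2] (3, 0, 0, 3);  [3] (1, 1, 2, 1);  [4] (2, 0, 4, 3);  [5] (1, 1, 1, 5);  [6] (0, 1, 4, 2);  [7] (1, 1, 2, 1);  [8] (1, 1, 1, 5);  [9] (0, 1, 4, 2);  [10] (2, 0, 6, 1)

6 distinct reps among the 10 weights ⇒ 6 W_11-linkage classes:

[[1, 4], [2], [3, 7], [5, 8], [6, 9], [10]]


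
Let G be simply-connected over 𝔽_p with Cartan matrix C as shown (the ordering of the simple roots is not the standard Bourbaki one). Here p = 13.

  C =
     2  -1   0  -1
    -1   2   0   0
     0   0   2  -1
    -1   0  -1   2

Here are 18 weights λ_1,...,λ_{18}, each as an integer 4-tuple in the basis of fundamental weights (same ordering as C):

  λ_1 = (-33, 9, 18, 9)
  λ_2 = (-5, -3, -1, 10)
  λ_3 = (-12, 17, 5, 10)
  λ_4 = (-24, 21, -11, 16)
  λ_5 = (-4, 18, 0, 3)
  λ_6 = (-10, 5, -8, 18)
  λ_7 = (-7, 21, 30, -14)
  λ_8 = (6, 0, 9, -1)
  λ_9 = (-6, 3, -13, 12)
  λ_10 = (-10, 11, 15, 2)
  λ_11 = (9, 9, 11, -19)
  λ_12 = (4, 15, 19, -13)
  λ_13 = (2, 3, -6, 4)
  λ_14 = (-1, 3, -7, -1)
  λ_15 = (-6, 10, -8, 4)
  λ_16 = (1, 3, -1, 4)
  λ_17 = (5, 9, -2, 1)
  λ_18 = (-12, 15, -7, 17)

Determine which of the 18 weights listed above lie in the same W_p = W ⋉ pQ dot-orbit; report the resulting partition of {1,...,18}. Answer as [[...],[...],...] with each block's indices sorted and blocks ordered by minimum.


Cartan matrix: type A_4 (|W|=120); un-permuting the 4 rows.

λ_j+ρ reflected into Ā_13 (⟨·,θ^∨⟩≤13); 4-tuples as given:

  λ_1+ρ ↦ (3, 3, 1, 3);  λ_2+ρ ↦ (2, 4, 0, 5);  λ_3+ρ ↦ (2, 4, 0, 5);  λ_4+ρ ↦ (3, 3, 1, 3);  λ_5+ρ ↦ (3, 5, 1, 3);  λ_6+ρ ↦ (3, 3, 1, 3);  λ_7+ρ ↦ (3, 4, 5, 0);  λ_8+ρ ↦ (3, 4, 5, 0);  λ_9+ρ ↦ (0, 1, 8, 4);  λ_10+ρ ↦ (3, 3, 1, 3);  λ_11+ρ ↦ (3, 5, 1, 3);  λ_12+ρ ↦ (3, 4, 5, 0);  λ_13+ρ ↦ (3, 4, 5, 0);  λ_14+ρ ↦ (4, 2, 0, 0);  λ_15+ρ ↦ (2, 4, 0, 5);  λ_16+ρ ↦ (2, 4, 0, 5);  λ_17+ρ ↦ (3, 5, 1, 3);  λ_18+ρ ↦ (3, 5, 1, 3)

Grouping the 18 weights by Ā_13-representative: 6 linkage classes.

[[1, 4, 6, 10], [2, 3, 15, 16], [5, 11, 17, 18], [7, 8, 12, 13], [9], [14]]


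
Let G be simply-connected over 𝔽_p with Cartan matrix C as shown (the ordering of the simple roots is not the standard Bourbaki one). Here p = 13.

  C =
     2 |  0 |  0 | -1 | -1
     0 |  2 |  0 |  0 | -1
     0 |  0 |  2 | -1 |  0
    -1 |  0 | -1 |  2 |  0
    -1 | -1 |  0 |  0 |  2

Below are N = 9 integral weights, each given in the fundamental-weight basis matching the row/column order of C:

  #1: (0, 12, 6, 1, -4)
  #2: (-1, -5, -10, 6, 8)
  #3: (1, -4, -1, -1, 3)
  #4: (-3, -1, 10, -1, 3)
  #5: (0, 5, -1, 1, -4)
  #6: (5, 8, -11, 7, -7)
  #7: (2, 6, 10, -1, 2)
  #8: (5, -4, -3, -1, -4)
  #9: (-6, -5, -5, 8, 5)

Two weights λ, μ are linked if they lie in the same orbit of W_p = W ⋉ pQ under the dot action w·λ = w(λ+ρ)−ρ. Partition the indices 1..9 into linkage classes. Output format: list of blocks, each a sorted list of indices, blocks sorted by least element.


Root system A_5: the 5×5 matrix C matches after relabeling.

Alcove-folded reps (p=13, 9 weights, presented ϖ-order):

  λ_1 → (2, 3, 0, 0, 1)
  λ_2 → (2, 1, 4, 0, 3)
  λ_3 → (2, 3, 0, 0, 1)
  λ_4 → (0, 0, 9, 2, 2)
  λ_5 → (2, 3, 0, 0, 1)
  λ_6 → (2, 1, 4, 0, 3)
  λ_7 → (2, 3, 0, 0, 1)
  λ_8 → (2, 3, 0, 0, 1)
  λ_9 → (2, 1, 4, 0, 3)

Linkage partition of the 9 weights (3 classes, p=13):

[[1, 3, 5, 7, 8], [2, 6, 9], [4]]
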